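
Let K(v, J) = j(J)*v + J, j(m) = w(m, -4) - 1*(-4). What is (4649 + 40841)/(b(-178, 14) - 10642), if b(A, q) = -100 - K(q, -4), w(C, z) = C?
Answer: -22745/5369 ≈ -4.2364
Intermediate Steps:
j(m) = 4 + m (j(m) = m - 1*(-4) = m + 4 = 4 + m)
K(v, J) = J + v*(4 + J) (K(v, J) = (4 + J)*v + J = v*(4 + J) + J = J + v*(4 + J))
b(A, q) = -96 (b(A, q) = -100 - (-4 + q*(4 - 4)) = -100 - (-4 + q*0) = -100 - (-4 + 0) = -100 - 1*(-4) = -100 + 4 = -96)
(4649 + 40841)/(b(-178, 14) - 10642) = (4649 + 40841)/(-96 - 10642) = 45490/(-10738) = 45490*(-1/10738) = -22745/5369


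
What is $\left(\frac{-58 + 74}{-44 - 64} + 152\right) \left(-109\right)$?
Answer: $- \frac{446900}{27} \approx -16552.0$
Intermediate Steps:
$\left(\frac{-58 + 74}{-44 - 64} + 152\right) \left(-109\right) = \left(\frac{16}{-108} + 152\right) \left(-109\right) = \left(16 \left(- \frac{1}{108}\right) + 152\right) \left(-109\right) = \left(- \frac{4}{27} + 152\right) \left(-109\right) = \frac{4100}{27} \left(-109\right) = - \frac{446900}{27}$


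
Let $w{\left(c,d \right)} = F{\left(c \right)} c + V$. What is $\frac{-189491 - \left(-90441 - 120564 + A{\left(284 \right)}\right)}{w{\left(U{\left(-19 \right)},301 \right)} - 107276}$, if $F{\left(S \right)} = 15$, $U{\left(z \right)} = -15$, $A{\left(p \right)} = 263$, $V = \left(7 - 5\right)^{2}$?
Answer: $- \frac{21251}{107497} \approx -0.19769$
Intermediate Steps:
$V = 4$ ($V = 2^{2} = 4$)
$w{\left(c,d \right)} = 4 + 15 c$ ($w{\left(c,d \right)} = 15 c + 4 = 4 + 15 c$)
$\frac{-189491 - \left(-90441 - 120564 + A{\left(284 \right)}\right)}{w{\left(U{\left(-19 \right)},301 \right)} - 107276} = \frac{-189491 + \left(90441 - \left(263 - 120564\right)\right)}{\left(4 + 15 \left(-15\right)\right) - 107276} = \frac{-189491 + \left(90441 - \left(263 - 120564\right)\right)}{\left(4 - 225\right) - 107276} = \frac{-189491 + \left(90441 - -120301\right)}{-221 - 107276} = \frac{-189491 + \left(90441 + 120301\right)}{-107497} = \left(-189491 + 210742\right) \left(- \frac{1}{107497}\right) = 21251 \left(- \frac{1}{107497}\right) = - \frac{21251}{107497}$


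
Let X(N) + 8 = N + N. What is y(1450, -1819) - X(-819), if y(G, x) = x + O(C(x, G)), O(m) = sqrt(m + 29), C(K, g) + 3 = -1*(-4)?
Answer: -173 + sqrt(30) ≈ -167.52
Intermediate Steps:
C(K, g) = 1 (C(K, g) = -3 - 1*(-4) = -3 + 4 = 1)
O(m) = sqrt(29 + m)
X(N) = -8 + 2*N (X(N) = -8 + (N + N) = -8 + 2*N)
y(G, x) = x + sqrt(30) (y(G, x) = x + sqrt(29 + 1) = x + sqrt(30))
y(1450, -1819) - X(-819) = (-1819 + sqrt(30)) - (-8 + 2*(-819)) = (-1819 + sqrt(30)) - (-8 - 1638) = (-1819 + sqrt(30)) - 1*(-1646) = (-1819 + sqrt(30)) + 1646 = -173 + sqrt(30)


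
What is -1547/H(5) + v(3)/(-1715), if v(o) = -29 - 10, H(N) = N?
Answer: -530582/1715 ≈ -309.38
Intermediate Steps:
v(o) = -39
-1547/H(5) + v(3)/(-1715) = -1547/5 - 39/(-1715) = -1547*1/5 - 39*(-1/1715) = -1547/5 + 39/1715 = -530582/1715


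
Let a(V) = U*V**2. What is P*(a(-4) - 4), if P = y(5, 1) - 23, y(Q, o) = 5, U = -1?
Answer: 360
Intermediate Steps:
P = -18 (P = 5 - 23 = -18)
a(V) = -V**2
P*(a(-4) - 4) = -18*(-1*(-4)**2 - 4) = -18*(-1*16 - 4) = -18*(-16 - 4) = -18*(-20) = 360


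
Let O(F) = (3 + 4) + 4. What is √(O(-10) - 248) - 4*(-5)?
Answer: 20 + I*√237 ≈ 20.0 + 15.395*I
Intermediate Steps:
O(F) = 11 (O(F) = 7 + 4 = 11)
√(O(-10) - 248) - 4*(-5) = √(11 - 248) - 4*(-5) = √(-237) + 20 = I*√237 + 20 = 20 + I*√237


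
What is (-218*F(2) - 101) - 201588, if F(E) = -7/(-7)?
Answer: -201907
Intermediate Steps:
F(E) = 1 (F(E) = -7*(-⅐) = 1)
(-218*F(2) - 101) - 201588 = (-218*1 - 101) - 201588 = (-218 - 101) - 201588 = -319 - 201588 = -201907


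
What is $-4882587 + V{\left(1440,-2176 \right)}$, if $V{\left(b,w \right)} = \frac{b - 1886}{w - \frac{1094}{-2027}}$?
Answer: $- \frac{10765268960602}{2204829} \approx -4.8826 \cdot 10^{6}$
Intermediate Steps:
$V{\left(b,w \right)} = \frac{-1886 + b}{\frac{1094}{2027} + w}$ ($V{\left(b,w \right)} = \frac{-1886 + b}{w - - \frac{1094}{2027}} = \frac{-1886 + b}{w + \frac{1094}{2027}} = \frac{-1886 + b}{\frac{1094}{2027} + w}$)
$-4882587 + V{\left(1440,-2176 \right)} = -4882587 + \frac{2027 \left(-1886 + 1440\right)}{1094 + 2027 \left(-2176\right)} = -4882587 + 2027 \frac{1}{1094 - 4410752} \left(-446\right) = -4882587 + 2027 \frac{1}{-4409658} \left(-446\right) = -4882587 + 2027 \left(- \frac{1}{4409658}\right) \left(-446\right) = -4882587 + \frac{452021}{2204829} = - \frac{10765268960602}{2204829}$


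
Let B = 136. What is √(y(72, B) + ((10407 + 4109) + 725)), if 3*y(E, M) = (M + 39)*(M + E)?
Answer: √246369/3 ≈ 165.45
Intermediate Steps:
y(E, M) = (39 + M)*(E + M)/3 (y(E, M) = ((M + 39)*(M + E))/3 = ((39 + M)*(E + M))/3 = (39 + M)*(E + M)/3)
√(y(72, B) + ((10407 + 4109) + 725)) = √((13*72 + 13*136 + (⅓)*136² + (⅓)*72*136) + ((10407 + 4109) + 725)) = √((936 + 1768 + (⅓)*18496 + 3264) + (14516 + 725)) = √((936 + 1768 + 18496/3 + 3264) + 15241) = √(36400/3 + 15241) = √(82123/3) = √246369/3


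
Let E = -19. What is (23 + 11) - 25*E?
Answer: 509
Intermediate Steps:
(23 + 11) - 25*E = (23 + 11) - 25*(-19) = 34 + 475 = 509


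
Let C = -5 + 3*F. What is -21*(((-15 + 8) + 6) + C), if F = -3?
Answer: 315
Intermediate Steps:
C = -14 (C = -5 + 3*(-3) = -5 - 9 = -14)
-21*(((-15 + 8) + 6) + C) = -21*(((-15 + 8) + 6) - 14) = -21*((-7 + 6) - 14) = -21*(-1 - 14) = -21*(-15) = 315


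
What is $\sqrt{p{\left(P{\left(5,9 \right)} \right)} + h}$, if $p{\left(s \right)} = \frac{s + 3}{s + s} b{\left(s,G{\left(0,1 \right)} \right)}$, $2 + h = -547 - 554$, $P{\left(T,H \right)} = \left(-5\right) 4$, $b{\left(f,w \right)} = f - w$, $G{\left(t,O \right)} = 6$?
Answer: $\frac{i \sqrt{111405}}{10} \approx 33.377 i$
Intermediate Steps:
$P{\left(T,H \right)} = -20$
$h = -1103$ ($h = -2 - 1101 = -1103$)
$p{\left(s \right)} = \frac{\left(-6 + s\right) \left(3 + s\right)}{2 s}$ ($p{\left(s \right)} = \frac{s + 3}{s + s} \left(s - 6\right) = \frac{3 + s}{2 s} \left(s - 6\right) = \left(3 + s\right) \frac{1}{2 s} \left(-6 + s\right) = \frac{3 + s}{2 s} \left(-6 + s\right) = \frac{\left(-6 + s\right) \left(3 + s\right)}{2 s}$)
$\sqrt{p{\left(P{\left(5,9 \right)} \right)} + h} = \sqrt{\frac{\left(-6 - 20\right) \left(3 - 20\right)}{2 \left(-20\right)} - 1103} = \sqrt{\frac{1}{2} \left(- \frac{1}{20}\right) \left(-26\right) \left(-17\right) - 1103} = \sqrt{- \frac{221}{20} - 1103} = \sqrt{- \frac{22281}{20}} = \frac{i \sqrt{111405}}{10}$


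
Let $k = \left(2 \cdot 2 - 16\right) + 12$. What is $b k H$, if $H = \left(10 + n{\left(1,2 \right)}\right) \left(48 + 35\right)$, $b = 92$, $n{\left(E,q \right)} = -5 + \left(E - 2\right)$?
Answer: $0$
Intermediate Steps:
$n{\left(E,q \right)} = -7 + E$ ($n{\left(E,q \right)} = -5 + \left(-2 + E\right) = -7 + E$)
$k = 0$ ($k = \left(4 - 16\right) + 12 = -12 + 12 = 0$)
$H = 332$ ($H = \left(10 + \left(-7 + 1\right)\right) \left(48 + 35\right) = \left(10 - 6\right) 83 = 4 \cdot 83 = 332$)
$b k H = 92 \cdot 0 \cdot 332 = 0 \cdot 332 = 0$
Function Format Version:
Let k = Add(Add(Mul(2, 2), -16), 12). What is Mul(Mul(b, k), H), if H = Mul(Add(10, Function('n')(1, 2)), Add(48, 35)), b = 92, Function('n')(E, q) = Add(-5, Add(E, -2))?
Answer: 0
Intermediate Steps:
Function('n')(E, q) = Add(-7, E) (Function('n')(E, q) = Add(-5, Add(-2, E)) = Add(-7, E))
k = 0 (k = Add(Add(4, -16), 12) = Add(-12, 12) = 0)
H = 332 (H = Mul(Add(10, Add(-7, 1)), Add(48, 35)) = Mul(Add(10, -6), 83) = Mul(4, 83) = 332)
Mul(Mul(b, k), H) = Mul(Mul(92, 0), 332) = Mul(0, 332) = 0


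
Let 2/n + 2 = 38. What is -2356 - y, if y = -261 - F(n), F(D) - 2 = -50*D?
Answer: -18862/9 ≈ -2095.8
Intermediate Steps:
n = 1/18 (n = 2/(-2 + 38) = 2/36 = 2*(1/36) = 1/18 ≈ 0.055556)
F(D) = 2 - 50*D
y = -2342/9 (y = -261 - (2 - 50*1/18) = -261 - (2 - 25/9) = -261 - 1*(-7/9) = -261 + 7/9 = -2342/9 ≈ -260.22)
-2356 - y = -2356 - 1*(-2342/9) = -2356 + 2342/9 = -18862/9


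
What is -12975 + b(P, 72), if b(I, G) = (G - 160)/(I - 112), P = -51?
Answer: -2114837/163 ≈ -12974.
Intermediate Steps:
b(I, G) = (-160 + G)/(-112 + I)
-12975 + b(P, 72) = -12975 + (-160 + 72)/(-112 - 51) = -12975 - 88/(-163) = -12975 - 1/163*(-88) = -12975 + 88/163 = -2114837/163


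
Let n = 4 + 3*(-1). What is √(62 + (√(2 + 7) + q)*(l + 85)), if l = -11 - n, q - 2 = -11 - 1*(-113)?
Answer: √7873 ≈ 88.730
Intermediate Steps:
n = 1 (n = 4 - 3 = 1)
q = 104 (q = 2 + (-11 - 1*(-113)) = 2 + (-11 + 113) = 2 + 102 = 104)
l = -12 (l = -11 - 1*1 = -11 - 1 = -12)
√(62 + (√(2 + 7) + q)*(l + 85)) = √(62 + (√(2 + 7) + 104)*(-12 + 85)) = √(62 + (√9 + 104)*73) = √(62 + (3 + 104)*73) = √(62 + 107*73) = √(62 + 7811) = √7873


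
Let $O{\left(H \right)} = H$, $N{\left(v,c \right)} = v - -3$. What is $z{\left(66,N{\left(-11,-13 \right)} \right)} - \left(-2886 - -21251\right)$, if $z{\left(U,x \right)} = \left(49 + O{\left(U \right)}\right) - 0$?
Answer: $-18250$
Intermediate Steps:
$N{\left(v,c \right)} = 3 + v$ ($N{\left(v,c \right)} = v + 3 = 3 + v$)
$z{\left(U,x \right)} = 49 + U$ ($z{\left(U,x \right)} = \left(49 + U\right) - 0 = \left(49 + U\right) + 0 = 49 + U$)
$z{\left(66,N{\left(-11,-13 \right)} \right)} - \left(-2886 - -21251\right) = \left(49 + 66\right) - \left(-2886 - -21251\right) = 115 - \left(-2886 + 21251\right) = 115 - 18365 = -18250$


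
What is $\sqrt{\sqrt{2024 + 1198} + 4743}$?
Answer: $\sqrt{4743 + 3 \sqrt{358}} \approx 69.28$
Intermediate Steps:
$\sqrt{\sqrt{2024 + 1198} + 4743} = \sqrt{\sqrt{3222} + 4743} = \sqrt{3 \sqrt{358} + 4743} = \sqrt{4743 + 3 \sqrt{358}}$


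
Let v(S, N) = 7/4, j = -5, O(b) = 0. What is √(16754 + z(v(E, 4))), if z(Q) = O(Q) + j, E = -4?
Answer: 3*√1861 ≈ 129.42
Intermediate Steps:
v(S, N) = 7/4 (v(S, N) = 7*(¼) = 7/4)
z(Q) = -5 (z(Q) = 0 - 5 = -5)
√(16754 + z(v(E, 4))) = √(16754 - 5) = √16749 = 3*√1861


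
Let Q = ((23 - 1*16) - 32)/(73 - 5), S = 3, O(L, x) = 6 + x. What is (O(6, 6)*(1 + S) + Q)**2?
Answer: 10491121/4624 ≈ 2268.8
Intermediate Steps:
Q = -25/68 (Q = ((23 - 16) - 32)/68 = (7 - 32)*(1/68) = -25*1/68 = -25/68 ≈ -0.36765)
(O(6, 6)*(1 + S) + Q)**2 = ((6 + 6)*(1 + 3) - 25/68)**2 = (12*4 - 25/68)**2 = (48 - 25/68)**2 = (3239/68)**2 = 10491121/4624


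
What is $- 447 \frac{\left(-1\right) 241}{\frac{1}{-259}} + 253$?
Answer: $-27901040$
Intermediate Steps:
$- 447 \frac{\left(-1\right) 241}{\frac{1}{-259}} + 253 = - 447 \left(- \frac{241}{- \frac{1}{259}}\right) + 253 = - 447 \left(\left(-241\right) \left(-259\right)\right) + 253 = \left(-447\right) 62419 + 253 = -27901293 + 253 = -27901040$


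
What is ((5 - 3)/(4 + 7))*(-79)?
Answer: -158/11 ≈ -14.364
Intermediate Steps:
((5 - 3)/(4 + 7))*(-79) = (2/11)*(-79) = -158/11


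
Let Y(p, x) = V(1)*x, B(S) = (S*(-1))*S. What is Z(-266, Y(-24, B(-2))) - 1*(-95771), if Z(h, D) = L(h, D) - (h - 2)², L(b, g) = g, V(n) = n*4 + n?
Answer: 23927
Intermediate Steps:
V(n) = 5*n (V(n) = 4*n + n = 5*n)
B(S) = -S² (B(S) = (-S)*S = -S²)
Y(p, x) = 5*x (Y(p, x) = (5*1)*x = 5*x)
Z(h, D) = D - (-2 + h)² (Z(h, D) = D - (h - 2)² = D - (-2 + h)²)
Z(-266, Y(-24, B(-2))) - 1*(-95771) = (5*(-1*(-2)²) - (-2 - 266)²) - 1*(-95771) = (5*(-1*4) - 1*(-268)²) + 95771 = (5*(-4) - 1*71824) + 95771 = (-20 - 71824) + 95771 = -71844 + 95771 = 23927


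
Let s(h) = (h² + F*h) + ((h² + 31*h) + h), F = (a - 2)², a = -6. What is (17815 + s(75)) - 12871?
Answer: 23394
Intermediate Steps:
F = 64 (F = (-6 - 2)² = (-8)² = 64)
s(h) = 2*h² + 96*h (s(h) = (h² + 64*h) + ((h² + 31*h) + h) = (h² + 64*h) + (h² + 32*h) = 2*h² + 96*h)
(17815 + s(75)) - 12871 = (17815 + 2*75*(48 + 75)) - 12871 = (17815 + 2*75*123) - 12871 = (17815 + 18450) - 12871 = 36265 - 12871 = 23394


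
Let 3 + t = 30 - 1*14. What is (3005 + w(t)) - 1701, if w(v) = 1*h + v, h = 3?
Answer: 1320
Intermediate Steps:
t = 13 (t = -3 + (30 - 1*14) = -3 + (30 - 14) = -3 + 16 = 13)
w(v) = 3 + v (w(v) = 1*3 + v = 3 + v)
(3005 + w(t)) - 1701 = (3005 + (3 + 13)) - 1701 = (3005 + 16) - 1701 = 3021 - 1701 = 1320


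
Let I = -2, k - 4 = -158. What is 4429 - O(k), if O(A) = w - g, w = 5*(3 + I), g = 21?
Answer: 4445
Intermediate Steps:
k = -154 (k = 4 - 158 = -154)
w = 5 (w = 5*(3 - 2) = 5*1 = 5)
O(A) = -16 (O(A) = 5 - 1*21 = 5 - 21 = -16)
4429 - O(k) = 4429 - 1*(-16) = 4429 + 16 = 4445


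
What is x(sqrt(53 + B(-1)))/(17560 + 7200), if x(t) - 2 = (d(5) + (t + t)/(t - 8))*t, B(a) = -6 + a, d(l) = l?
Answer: -35/22284 - sqrt(46)/222840 ≈ -0.0016011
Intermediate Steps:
x(t) = 2 + t*(5 + 2*t/(-8 + t)) (x(t) = 2 + (5 + (t + t)/(t - 8))*t = 2 + (5 + (2*t)/(-8 + t))*t = 2 + (5 + 2*t/(-8 + t))*t = 2 + t*(5 + 2*t/(-8 + t)))
x(sqrt(53 + B(-1)))/(17560 + 7200) = ((-16 - 38*sqrt(53 + (-6 - 1)) + 7*(sqrt(53 + (-6 - 1)))**2)/(-8 + sqrt(53 + (-6 - 1))))/(17560 + 7200) = ((-16 - 38*sqrt(53 - 7) + 7*(sqrt(53 - 7))**2)/(-8 + sqrt(53 - 7)))/24760 = ((-16 - 38*sqrt(46) + 7*(sqrt(46))**2)/(-8 + sqrt(46)))*(1/24760) = ((-16 - 38*sqrt(46) + 7*46)/(-8 + sqrt(46)))*(1/24760) = ((-16 - 38*sqrt(46) + 322)/(-8 + sqrt(46)))*(1/24760) = ((306 - 38*sqrt(46))/(-8 + sqrt(46)))*(1/24760) = (306 - 38*sqrt(46))/(24760*(-8 + sqrt(46)))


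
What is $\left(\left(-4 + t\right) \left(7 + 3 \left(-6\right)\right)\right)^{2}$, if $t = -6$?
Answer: $12100$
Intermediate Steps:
$\left(\left(-4 + t\right) \left(7 + 3 \left(-6\right)\right)\right)^{2} = \left(\left(-4 - 6\right) \left(7 + 3 \left(-6\right)\right)\right)^{2} = \left(- 10 \left(7 - 18\right)\right)^{2} = \left(\left(-10\right) \left(-11\right)\right)^{2} = 110^{2} = 12100$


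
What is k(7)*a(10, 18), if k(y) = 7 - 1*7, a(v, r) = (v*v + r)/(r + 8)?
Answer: 0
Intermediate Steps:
a(v, r) = (r + v**2)/(8 + r) (a(v, r) = (v**2 + r)/(8 + r) = (r + v**2)/(8 + r))
k(y) = 0 (k(y) = 7 - 7 = 0)
k(7)*a(10, 18) = 0*((18 + 10**2)/(8 + 18)) = 0*((18 + 100)/26) = 0*((1/26)*118) = 0*(59/13) = 0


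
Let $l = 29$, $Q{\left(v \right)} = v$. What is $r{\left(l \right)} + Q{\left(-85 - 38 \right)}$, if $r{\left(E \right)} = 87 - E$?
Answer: $-65$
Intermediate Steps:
$r{\left(l \right)} + Q{\left(-85 - 38 \right)} = \left(87 - 29\right) - 123 = 58 - 123 = -65$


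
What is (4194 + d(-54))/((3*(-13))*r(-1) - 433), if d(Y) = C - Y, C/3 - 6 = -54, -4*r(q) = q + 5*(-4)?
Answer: -16416/2551 ≈ -6.4351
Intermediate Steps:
r(q) = 5 - q/4 (r(q) = -(q + 5*(-4))/4 = -(q - 20)/4 = -(-20 + q)/4 = 5 - q/4)
C = -144 (C = 18 + 3*(-54) = 18 - 162 = -144)
d(Y) = -144 - Y
(4194 + d(-54))/((3*(-13))*r(-1) - 433) = (4194 + (-144 - 1*(-54)))/((3*(-13))*(5 - ¼*(-1)) - 433) = (4194 + (-144 + 54))/(-39*(5 + ¼) - 433) = (4194 - 90)/(-39*21/4 - 433) = 4104/(-819/4 - 433) = 4104/(-2551/4) = 4104*(-4/2551) = -16416/2551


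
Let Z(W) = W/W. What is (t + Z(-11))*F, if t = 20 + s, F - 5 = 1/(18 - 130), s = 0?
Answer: 1677/16 ≈ 104.81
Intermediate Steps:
Z(W) = 1
F = 559/112 (F = 5 + 1/(18 - 130) = 5 + 1/(-112) = 5 - 1/112 = 559/112 ≈ 4.9911)
t = 20 (t = 20 + 0 = 20)
(t + Z(-11))*F = (20 + 1)*(559/112) = 21*(559/112) = 1677/16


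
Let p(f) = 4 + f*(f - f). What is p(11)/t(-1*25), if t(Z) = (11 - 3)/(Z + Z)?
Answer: -25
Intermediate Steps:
t(Z) = 4/Z (t(Z) = 8/((2*Z)) = 8*(1/(2*Z)) = 4/Z)
p(f) = 4 (p(f) = 4 + f*0 = 4 + 0 = 4)
p(11)/t(-1*25) = 4/((4/((-1*25)))) = 4/((4/(-25))) = 4/((4*(-1/25))) = 4/(-4/25) = 4*(-25/4) = -25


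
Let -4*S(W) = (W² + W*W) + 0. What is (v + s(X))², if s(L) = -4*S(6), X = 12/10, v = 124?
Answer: 38416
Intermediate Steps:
X = 6/5 (X = 12*(⅒) = 6/5 ≈ 1.2000)
S(W) = -W²/2 (S(W) = -((W² + W*W) + 0)/4 = -((W² + W²) + 0)/4 = -(2*W² + 0)/4 = -W²/2)
s(L) = 72 (s(L) = -(-2)*6² = -(-2)*36 = -4*(-18) = 72)
(v + s(X))² = (124 + 72)² = 196² = 38416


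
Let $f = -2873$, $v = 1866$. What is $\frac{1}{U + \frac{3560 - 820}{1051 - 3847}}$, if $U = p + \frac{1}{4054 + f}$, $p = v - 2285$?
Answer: $- \frac{825519}{346700747} \approx -0.0023811$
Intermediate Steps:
$p = -419$ ($p = 1866 - 2285 = -419$)
$U = - \frac{494838}{1181}$ ($U = -419 + \frac{1}{4054 - 2873} = -419 + \frac{1}{1181} = - \frac{494838}{1181} \approx -419.0$)
$\frac{1}{U + \frac{3560 - 820}{1051 - 3847}} = \frac{1}{- \frac{494838}{1181} + \frac{3560 - 820}{1051 - 3847}} = \frac{1}{- \frac{494838}{1181} + \frac{2740}{-2796}} = \frac{1}{- \frac{494838}{1181} + 2740 \left(- \frac{1}{2796}\right)} = \frac{1}{- \frac{494838}{1181} - \frac{685}{699}} = \frac{1}{- \frac{346700747}{825519}} = - \frac{825519}{346700747}$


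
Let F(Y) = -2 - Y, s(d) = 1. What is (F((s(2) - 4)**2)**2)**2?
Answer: 14641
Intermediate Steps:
(F((s(2) - 4)**2)**2)**2 = ((-2 - (1 - 4)**2)**2)**2 = ((-2 - 1*(-3)**2)**2)**2 = ((-2 - 1*9)**2)**2 = ((-2 - 9)**2)**2 = ((-11)**2)**2 = 121**2 = 14641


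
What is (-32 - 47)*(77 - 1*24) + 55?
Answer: -4132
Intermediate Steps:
(-32 - 47)*(77 - 1*24) + 55 = -79*(77 - 24) + 55 = -79*53 + 55 = -4187 + 55 = -4132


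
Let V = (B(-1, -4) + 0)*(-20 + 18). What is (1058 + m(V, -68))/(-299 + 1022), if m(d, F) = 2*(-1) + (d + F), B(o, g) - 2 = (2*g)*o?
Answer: 968/723 ≈ 1.3389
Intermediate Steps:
B(o, g) = 2 + 2*g*o (B(o, g) = 2 + (2*g)*o = 2 + 2*g*o)
V = -20 (V = ((2 + 2*(-4)*(-1)) + 0)*(-20 + 18) = ((2 + 8) + 0)*(-2) = (10 + 0)*(-2) = 10*(-2) = -20)
m(d, F) = -2 + F + d (m(d, F) = -2 + (F + d) = -2 + F + d)
(1058 + m(V, -68))/(-299 + 1022) = (1058 + (-2 - 68 - 20))/(-299 + 1022) = (1058 - 90)/723 = 968*(1/723) = 968/723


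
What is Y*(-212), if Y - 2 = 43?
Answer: -9540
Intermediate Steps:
Y = 45 (Y = 2 + 43 = 45)
Y*(-212) = 45*(-212) = -9540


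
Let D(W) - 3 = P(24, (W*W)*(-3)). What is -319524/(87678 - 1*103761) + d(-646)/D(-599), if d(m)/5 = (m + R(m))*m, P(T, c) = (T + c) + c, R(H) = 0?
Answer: 24233558928/1282338691 ≈ 18.898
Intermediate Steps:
P(T, c) = T + 2*c
D(W) = 27 - 6*W² (D(W) = 3 + (24 + 2*((W*W)*(-3))) = 3 + (24 + 2*(W²*(-3))) = 3 + (24 + 2*(-3*W²)) = 3 + (24 - 6*W²) = 27 - 6*W²)
d(m) = 5*m² (d(m) = 5*((m + 0)*m) = 5*(m*m) = 5*m²)
-319524/(87678 - 1*103761) + d(-646)/D(-599) = -319524/(87678 - 1*103761) + (5*(-646)²)/(27 - 6*(-599)²) = -319524/(87678 - 103761) + (5*417316)/(27 - 6*358801) = -319524/(-16083) + 2086580/(27 - 2152806) = -319524*(-1/16083) + 2086580/(-2152779) = 106508/5361 + 2086580*(-1/2152779) = 106508/5361 - 2086580/2152779 = 24233558928/1282338691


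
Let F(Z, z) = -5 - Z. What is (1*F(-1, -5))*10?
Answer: -40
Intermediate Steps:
(1*F(-1, -5))*10 = (1*(-5 - 1*(-1)))*10 = (1*(-5 + 1))*10 = (1*(-4))*10 = -4*10 = -40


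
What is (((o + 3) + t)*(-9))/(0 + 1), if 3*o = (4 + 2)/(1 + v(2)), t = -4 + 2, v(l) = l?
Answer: -15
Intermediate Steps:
t = -2
o = ⅔ (o = ((4 + 2)/(1 + 2))/3 = (6/3)/3 = (6*(⅓))/3 = (⅓)*2 = ⅔ ≈ 0.66667)
(((o + 3) + t)*(-9))/(0 + 1) = (((⅔ + 3) - 2)*(-9))/(0 + 1) = ((11/3 - 2)*(-9))/1 = ((5/3)*(-9))*1 = -15*1 = -15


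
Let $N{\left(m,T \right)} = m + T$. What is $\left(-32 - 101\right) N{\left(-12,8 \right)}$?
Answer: $532$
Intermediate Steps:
$N{\left(m,T \right)} = T + m$
$\left(-32 - 101\right) N{\left(-12,8 \right)} = \left(-32 - 101\right) \left(8 - 12\right) = \left(-133\right) \left(-4\right) = 532$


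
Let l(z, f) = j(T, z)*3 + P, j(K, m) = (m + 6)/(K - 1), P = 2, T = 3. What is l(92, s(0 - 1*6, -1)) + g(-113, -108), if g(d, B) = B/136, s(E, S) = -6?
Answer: 5039/34 ≈ 148.21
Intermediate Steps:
j(K, m) = (6 + m)/(-1 + K)
l(z, f) = 11 + 3*z/2 (l(z, f) = ((6 + z)/(-1 + 3))*3 + 2 = ((6 + z)/2)*3 + 2 = (3 + z/2)*3 + 2 = (9 + 3*z/2) + 2 = 11 + 3*z/2)
g(d, B) = B/136 (g(d, B) = B*(1/136) = B/136)
l(92, s(0 - 1*6, -1)) + g(-113, -108) = (11 + (3/2)*92) + (1/136)*(-108) = (11 + 138) - 27/34 = 149 - 27/34 = 5039/34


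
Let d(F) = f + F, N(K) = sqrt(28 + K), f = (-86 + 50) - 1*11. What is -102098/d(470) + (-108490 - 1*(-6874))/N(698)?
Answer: -102098/423 - 16936*sqrt(6)/11 ≈ -4012.7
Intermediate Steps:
f = -47 (f = -36 - 11 = -47)
d(F) = -47 + F
-102098/d(470) + (-108490 - 1*(-6874))/N(698) = -102098/(-47 + 470) + (-108490 - 1*(-6874))/(sqrt(28 + 698)) = -102098/423 + (-108490 + 6874)/(sqrt(726)) = -102098*1/423 - 101616*sqrt(6)/66 = -102098/423 - 16936*sqrt(6)/11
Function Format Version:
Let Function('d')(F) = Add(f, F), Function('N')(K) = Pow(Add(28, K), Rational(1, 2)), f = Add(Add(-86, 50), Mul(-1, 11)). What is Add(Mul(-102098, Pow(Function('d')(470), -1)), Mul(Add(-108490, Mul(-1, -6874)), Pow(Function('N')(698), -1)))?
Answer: Add(Rational(-102098, 423), Mul(Rational(-16936, 11), Pow(6, Rational(1, 2)))) ≈ -4012.7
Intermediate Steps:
f = -47 (f = Add(-36, -11) = -47)
Function('d')(F) = Add(-47, F)
Add(Mul(-102098, Pow(Function('d')(470), -1)), Mul(Add(-108490, Mul(-1, -6874)), Pow(Function('N')(698), -1))) = Add(Mul(-102098, Pow(Add(-47, 470), -1)), Mul(Add(-108490, Mul(-1, -6874)), Pow(Pow(Add(28, 698), Rational(1, 2)), -1))) = Add(Mul(-102098, Pow(423, -1)), Mul(Add(-108490, 6874), Pow(Pow(726, Rational(1, 2)), -1))) = Add(Mul(-102098, Rational(1, 423)), Mul(-101616, Pow(Mul(11, Pow(6, Rational(1, 2))), -1))) = Add(Rational(-102098, 423), Mul(-101616, Mul(Rational(1, 66), Pow(6, Rational(1, 2))))) = Add(Rational(-102098, 423), Mul(Rational(-16936, 11), Pow(6, Rational(1, 2))))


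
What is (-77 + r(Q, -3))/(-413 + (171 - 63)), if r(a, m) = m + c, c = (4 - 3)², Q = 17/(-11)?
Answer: 79/305 ≈ 0.25902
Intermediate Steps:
Q = -17/11 (Q = 17*(-1/11) = -17/11 ≈ -1.5455)
c = 1 (c = 1² = 1)
r(a, m) = 1 + m (r(a, m) = m + 1 = 1 + m)
(-77 + r(Q, -3))/(-413 + (171 - 63)) = (-77 + (1 - 3))/(-413 + (171 - 63)) = (-77 - 2)/(-413 + 108) = -79/(-305) = -79*(-1/305) = 79/305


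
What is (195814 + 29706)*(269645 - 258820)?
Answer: 2441254000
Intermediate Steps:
(195814 + 29706)*(269645 - 258820) = 225520*10825 = 2441254000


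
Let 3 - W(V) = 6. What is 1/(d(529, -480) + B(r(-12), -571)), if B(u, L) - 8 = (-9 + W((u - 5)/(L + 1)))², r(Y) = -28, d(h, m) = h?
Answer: 1/681 ≈ 0.0014684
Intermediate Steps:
W(V) = -3 (W(V) = 3 - 1*6 = 3 - 6 = -3)
B(u, L) = 152 (B(u, L) = 8 + (-9 - 3)² = 8 + (-12)² = 8 + 144 = 152)
1/(d(529, -480) + B(r(-12), -571)) = 1/(529 + 152) = 1/681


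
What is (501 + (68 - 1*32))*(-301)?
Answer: -161637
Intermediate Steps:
(501 + (68 - 1*32))*(-301) = (501 + (68 - 32))*(-301) = (501 + 36)*(-301) = 537*(-301) = -161637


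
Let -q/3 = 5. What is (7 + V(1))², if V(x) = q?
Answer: 64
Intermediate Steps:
q = -15 (q = -3*5 = -15)
V(x) = -15
(7 + V(1))² = (7 - 15)² = (-8)² = 64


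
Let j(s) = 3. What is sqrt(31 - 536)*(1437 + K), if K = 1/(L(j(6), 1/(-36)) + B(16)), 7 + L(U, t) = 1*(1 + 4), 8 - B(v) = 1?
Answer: 7186*I*sqrt(505)/5 ≈ 32297.0*I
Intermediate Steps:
B(v) = 7 (B(v) = 8 - 1*1 = 8 - 1 = 7)
L(U, t) = -2 (L(U, t) = -7 + 1*(1 + 4) = -7 + 1*5 = -7 + 5 = -2)
K = 1/5 (K = 1/(-2 + 7) = 1/5 ≈ 0.20000)
sqrt(31 - 536)*(1437 + K) = sqrt(31 - 536)*(1437 + 1/5) = sqrt(-505)*(7186/5) = (I*sqrt(505))*(7186/5) = 7186*I*sqrt(505)/5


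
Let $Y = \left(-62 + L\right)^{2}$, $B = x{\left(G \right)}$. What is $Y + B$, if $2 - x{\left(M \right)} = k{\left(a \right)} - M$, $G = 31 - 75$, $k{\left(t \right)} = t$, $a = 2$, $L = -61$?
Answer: $15085$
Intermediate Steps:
$G = -44$ ($G = 31 - 75 = -44$)
$x{\left(M \right)} = M$ ($x{\left(M \right)} = 2 - \left(2 - M\right) = 2 + \left(-2 + M\right) = M$)
$B = -44$
$Y = 15129$ ($Y = \left(-62 - 61\right)^{2} = \left(-123\right)^{2} = 15129$)
$Y + B = 15129 - 44 = 15085$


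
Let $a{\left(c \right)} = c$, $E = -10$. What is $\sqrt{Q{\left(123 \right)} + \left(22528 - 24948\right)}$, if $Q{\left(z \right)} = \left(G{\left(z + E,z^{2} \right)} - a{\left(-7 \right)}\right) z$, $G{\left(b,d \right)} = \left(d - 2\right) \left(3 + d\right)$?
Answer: $\sqrt{28154915413} \approx 1.6779 \cdot 10^{5}$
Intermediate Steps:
$G{\left(b,d \right)} = \left(-2 + d\right) \left(3 + d\right)$
$Q{\left(z \right)} = z \left(1 + z^{2} + z^{4}\right)$ ($Q{\left(z \right)} = \left(\left(-6 + z^{2} + \left(z^{2}\right)^{2}\right) - -7\right) z = \left(\left(-6 + z^{2} + z^{4}\right) + 7\right) z = \left(1 + z^{2} + z^{4}\right) z = z \left(1 + z^{2} + z^{4}\right)$)
$\sqrt{Q{\left(123 \right)} + \left(22528 - 24948\right)} = \sqrt{\left(123 + 123^{3} + 123^{5}\right) + \left(22528 - 24948\right)} = \sqrt{\left(123 + 1860867 + 28153056843\right) - 2420} = \sqrt{28154917833 - 2420} = \sqrt{28154915413}$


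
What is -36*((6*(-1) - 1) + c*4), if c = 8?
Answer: -900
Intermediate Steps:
-36*((6*(-1) - 1) + c*4) = -36*((6*(-1) - 1) + 8*4) = -36*((-6 - 1) + 32) = -36*(-7 + 32) = -36*25 = -900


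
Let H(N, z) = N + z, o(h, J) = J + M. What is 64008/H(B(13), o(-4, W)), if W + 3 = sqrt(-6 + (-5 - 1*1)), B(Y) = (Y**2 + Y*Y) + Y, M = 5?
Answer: 3227832/17803 - 18288*I*sqrt(3)/17803 ≈ 181.31 - 1.7792*I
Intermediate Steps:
B(Y) = Y + 2*Y**2 (B(Y) = (Y**2 + Y**2) + Y = 2*Y**2 + Y = Y + 2*Y**2)
W = -3 + 2*I*sqrt(3) (W = -3 + sqrt(-6 + (-5 - 1*1)) = -3 + sqrt(-6 + (-5 - 1)) = -3 + sqrt(-6 - 6) = -3 + sqrt(-12) = -3 + 2*I*sqrt(3) ≈ -3.0 + 3.4641*I)
o(h, J) = 5 + J (o(h, J) = J + 5 = 5 + J)
64008/H(B(13), o(-4, W)) = 64008/(13*(1 + 2*13) + (5 + (-3 + 2*I*sqrt(3)))) = 64008/(13*(1 + 26) + (2 + 2*I*sqrt(3))) = 64008/(13*27 + (2 + 2*I*sqrt(3))) = 64008/(351 + (2 + 2*I*sqrt(3))) = 64008/(353 + 2*I*sqrt(3))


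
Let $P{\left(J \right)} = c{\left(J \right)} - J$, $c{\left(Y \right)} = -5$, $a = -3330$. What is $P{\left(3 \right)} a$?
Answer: $26640$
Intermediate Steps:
$P{\left(J \right)} = -5 - J$
$P{\left(3 \right)} a = \left(-5 - 3\right) \left(-3330\right) = \left(-8\right) \left(-3330\right) = 26640$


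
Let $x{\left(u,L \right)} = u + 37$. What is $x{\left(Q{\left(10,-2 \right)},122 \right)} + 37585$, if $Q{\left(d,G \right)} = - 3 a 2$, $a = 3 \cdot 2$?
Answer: $37586$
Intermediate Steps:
$a = 6$
$Q{\left(d,G \right)} = -36$ ($Q{\left(d,G \right)} = \left(-3\right) 6 \cdot 2 = \left(-18\right) 2 = -36$)
$x{\left(u,L \right)} = 37 + u$
$x{\left(Q{\left(10,-2 \right)},122 \right)} + 37585 = \left(37 - 36\right) + 37585 = 1 + 37585 = 37586$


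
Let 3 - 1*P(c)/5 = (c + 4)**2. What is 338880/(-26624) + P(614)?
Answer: -794400975/416 ≈ -1.9096e+6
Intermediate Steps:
P(c) = 15 - 5*(4 + c)**2 (P(c) = 15 - 5*(c + 4)**2 = 15 - 5*(4 + c)**2)
338880/(-26624) + P(614) = 338880/(-26624) + (15 - 5*(4 + 614)**2) = 338880*(-1/26624) + (15 - 5*618**2) = -5295/416 + (15 - 5*381924) = -5295/416 + (15 - 1909620) = -5295/416 - 1909605 = -794400975/416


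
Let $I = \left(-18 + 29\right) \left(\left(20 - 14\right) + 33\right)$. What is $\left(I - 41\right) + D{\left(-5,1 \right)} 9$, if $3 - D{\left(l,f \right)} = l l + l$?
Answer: $235$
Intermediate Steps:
$I = 429$ ($I = 11 \left(\left(20 - 14\right) + 33\right) = 11 \left(6 + 33\right) = 11 \cdot 39 = 429$)
$D{\left(l,f \right)} = 3 - l - l^{2}$ ($D{\left(l,f \right)} = 3 - \left(l l + l\right) = 3 - \left(l^{2} + l\right) = 3 - \left(l + l^{2}\right) = 3 - l - l^{2}$)
$\left(I - 41\right) + D{\left(-5,1 \right)} 9 = \left(429 - 41\right) + \left(3 - -5 - \left(-5\right)^{2}\right) 9 = 388 + \left(3 + 5 - 25\right) 9 = 388 - 153 = 235$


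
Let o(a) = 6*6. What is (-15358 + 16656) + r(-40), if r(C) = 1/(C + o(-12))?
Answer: 5191/4 ≈ 1297.8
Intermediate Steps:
o(a) = 36
r(C) = 1/(36 + C) (r(C) = 1/(C + 36) = 1/(36 + C))
(-15358 + 16656) + r(-40) = (-15358 + 16656) + 1/(36 - 40) = 1298 + 1/(-4) = 1298 - 1/4 = 5191/4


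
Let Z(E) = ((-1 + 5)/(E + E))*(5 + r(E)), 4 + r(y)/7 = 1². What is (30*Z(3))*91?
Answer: -29120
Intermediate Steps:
r(y) = -21 (r(y) = -28 + 7*1² = -28 + 7*1 = -28 + 7 = -21)
Z(E) = -32/E (Z(E) = ((-1 + 5)/(E + E))*(5 - 21) = (4/((2*E)))*(-16) = (4*(1/(2*E)))*(-16) = (2/E)*(-16) = -32/E)
(30*Z(3))*91 = (30*(-32/3))*91 = -320*91 = -29120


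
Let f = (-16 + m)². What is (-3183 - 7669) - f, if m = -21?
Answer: -12221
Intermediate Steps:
f = 1369 (f = (-16 - 21)² = (-37)² = 1369)
(-3183 - 7669) - f = (-3183 - 7669) - 1*1369 = -10852 - 1369 = -12221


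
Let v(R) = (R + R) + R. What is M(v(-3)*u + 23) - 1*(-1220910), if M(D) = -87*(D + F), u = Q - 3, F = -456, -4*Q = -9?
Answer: 5031975/4 ≈ 1.2580e+6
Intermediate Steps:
Q = 9/4 (Q = -1/4*(-9) = 9/4 ≈ 2.2500)
v(R) = 3*R (v(R) = 2*R + R = 3*R)
u = -3/4 (u = 9/4 - 3 = -3/4 ≈ -0.75000)
M(D) = 39672 - 87*D (M(D) = -87*(D - 456) = -87*(-456 + D) = 39672 - 87*D)
M(v(-3)*u + 23) - 1*(-1220910) = (39672 - 87*((3*(-3))*(-3/4) + 23)) - 1*(-1220910) = (39672 - 87*(-9*(-3/4) + 23)) + 1220910 = (39672 - 87*(27/4 + 23)) + 1220910 = (39672 - 87*119/4) + 1220910 = (39672 - 10353/4) + 1220910 = 148335/4 + 1220910 = 5031975/4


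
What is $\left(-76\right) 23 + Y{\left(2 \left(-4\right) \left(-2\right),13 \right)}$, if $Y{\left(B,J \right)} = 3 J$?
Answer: $-1709$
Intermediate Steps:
$\left(-76\right) 23 + Y{\left(2 \left(-4\right) \left(-2\right),13 \right)} = \left(-76\right) 23 + 3 \cdot 13 = -1748 + 39 = -1709$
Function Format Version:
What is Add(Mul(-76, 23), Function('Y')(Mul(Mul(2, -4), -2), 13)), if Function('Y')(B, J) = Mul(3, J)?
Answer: -1709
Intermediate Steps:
Add(Mul(-76, 23), Function('Y')(Mul(Mul(2, -4), -2), 13)) = Add(Mul(-76, 23), Mul(3, 13)) = Add(-1748, 39) = -1709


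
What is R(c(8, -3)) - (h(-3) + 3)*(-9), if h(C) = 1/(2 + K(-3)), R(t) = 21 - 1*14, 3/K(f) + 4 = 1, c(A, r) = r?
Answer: 43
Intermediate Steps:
K(f) = -1 (K(f) = 3/(-4 + 1) = 3/(-3) = 3*(-⅓) = -1)
R(t) = 7 (R(t) = 21 - 14 = 7)
h(C) = 1 (h(C) = 1/(2 - 1) = 1/1 = 1)
R(c(8, -3)) - (h(-3) + 3)*(-9) = 7 - (1 + 3)*(-9) = 7 - 4*(-9) = 7 - 1*(-36) = 7 + 36 = 43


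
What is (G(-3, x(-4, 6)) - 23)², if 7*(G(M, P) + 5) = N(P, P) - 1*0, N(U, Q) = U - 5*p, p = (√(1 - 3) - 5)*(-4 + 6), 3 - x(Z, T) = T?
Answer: 449 + 2980*I*√2/49 ≈ 449.0 + 86.007*I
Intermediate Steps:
x(Z, T) = 3 - T
p = -10 + 2*I*√2 (p = (√(-2) - 5)*2 = (I*√2 - 5)*2 = (-5 + I*√2)*2 = -10 + 2*I*√2 ≈ -10.0 + 2.8284*I)
N(U, Q) = 50 + U - 10*I*√2 (N(U, Q) = U - 5*(-10 + 2*I*√2) = U + (50 - 10*I*√2) = 50 + U - 10*I*√2)
G(M, P) = 15/7 + P/7 - 10*I*√2/7 (G(M, P) = -5 + ((50 + P - 10*I*√2) - 1*0)/7 = -5 + ((50 + P - 10*I*√2) + 0)/7 = -5 + (50 + P - 10*I*√2)/7 = -5 + (50/7 + P/7 - 10*I*√2/7) = 15/7 + P/7 - 10*I*√2/7)
(G(-3, x(-4, 6)) - 23)² = ((15/7 + (3 - 1*6)/7 - 10*I*√2/7) - 23)² = ((15/7 + (3 - 6)/7 - 10*I*√2/7) - 23)² = ((15/7 + (⅐)*(-3) - 10*I*√2/7) - 23)² = ((15/7 - 3/7 - 10*I*√2/7) - 23)² = ((12/7 - 10*I*√2/7) - 23)² = (-149/7 - 10*I*√2/7)²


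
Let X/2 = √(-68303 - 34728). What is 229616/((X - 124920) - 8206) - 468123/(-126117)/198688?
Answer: (-958940061315173*I + 156041*√103031)/(8352644832*(√103031 + 66563*I)) ≈ -1.7247 - 0.0083173*I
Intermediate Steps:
X = 2*I*√103031 (X = 2*√(-68303 - 34728) = 2*√(-103031) = 2*(I*√103031) = 2*I*√103031 ≈ 641.97*I)
229616/((X - 124920) - 8206) - 468123/(-126117)/198688 = 229616/((2*I*√103031 - 124920) - 8206) - 468123/(-126117)/198688 = 229616/((-124920 + 2*I*√103031) - 8206) - 468123*(-1/126117)*(1/198688) = 229616/(-133126 + 2*I*√103031) + (156041/42039)*(1/198688) = 229616/(-133126 + 2*I*√103031) + 156041/8352644832 = 156041/8352644832 + 229616/(-133126 + 2*I*√103031)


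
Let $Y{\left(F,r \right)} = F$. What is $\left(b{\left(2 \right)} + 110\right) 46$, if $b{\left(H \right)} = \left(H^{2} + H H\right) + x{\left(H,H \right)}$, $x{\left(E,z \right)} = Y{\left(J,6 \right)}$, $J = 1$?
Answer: $5474$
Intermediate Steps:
$x{\left(E,z \right)} = 1$
$b{\left(H \right)} = 1 + 2 H^{2}$ ($b{\left(H \right)} = \left(H^{2} + H H\right) + 1 = \left(H^{2} + H^{2}\right) + 1 = 2 H^{2} + 1 = 1 + 2 H^{2}$)
$\left(b{\left(2 \right)} + 110\right) 46 = \left(\left(1 + 2 \cdot 2^{2}\right) + 110\right) 46 = \left(\left(1 + 2 \cdot 4\right) + 110\right) 46 = \left(\left(1 + 8\right) + 110\right) 46 = \left(9 + 110\right) 46 = 119 \cdot 46 = 5474$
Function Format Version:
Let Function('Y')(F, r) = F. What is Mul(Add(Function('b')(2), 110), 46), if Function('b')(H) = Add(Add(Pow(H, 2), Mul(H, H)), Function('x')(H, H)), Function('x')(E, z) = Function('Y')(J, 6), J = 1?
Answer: 5474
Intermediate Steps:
Function('x')(E, z) = 1
Function('b')(H) = Add(1, Mul(2, Pow(H, 2))) (Function('b')(H) = Add(Add(Pow(H, 2), Mul(H, H)), 1) = Add(Add(Pow(H, 2), Pow(H, 2)), 1) = Add(Mul(2, Pow(H, 2)), 1) = Add(1, Mul(2, Pow(H, 2))))
Mul(Add(Function('b')(2), 110), 46) = Mul(Add(Add(1, Mul(2, Pow(2, 2))), 110), 46) = Mul(Add(Add(1, Mul(2, 4)), 110), 46) = Mul(Add(Add(1, 8), 110), 46) = Mul(Add(9, 110), 46) = Mul(119, 46) = 5474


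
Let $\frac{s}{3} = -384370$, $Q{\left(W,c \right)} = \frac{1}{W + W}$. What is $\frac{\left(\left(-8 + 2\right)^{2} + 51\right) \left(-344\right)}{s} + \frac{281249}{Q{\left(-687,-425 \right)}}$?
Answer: $- \frac{74267226870322}{192185} \approx -3.8644 \cdot 10^{8}$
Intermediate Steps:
$Q{\left(W,c \right)} = \frac{1}{2 W}$
$s = -1153110$ ($s = 3 \left(-384370\right) = -1153110$)
$\frac{\left(\left(-8 + 2\right)^{2} + 51\right) \left(-344\right)}{s} + \frac{281249}{Q{\left(-687,-425 \right)}} = \frac{\left(\left(-8 + 2\right)^{2} + 51\right) \left(-344\right)}{-1153110} + \frac{281249}{\frac{1}{2} \frac{1}{-687}} = \left(\left(-6\right)^{2} + 51\right) \left(-344\right) \left(- \frac{1}{1153110}\right) + \frac{281249}{\frac{1}{2} \left(- \frac{1}{687}\right)} = \left(36 + 51\right) \left(-344\right) \left(- \frac{1}{1153110}\right) + \frac{281249}{- \frac{1}{1374}} = 87 \left(-344\right) \left(- \frac{1}{1153110}\right) + 281249 \left(-1374\right) = \left(-29928\right) \left(- \frac{1}{1153110}\right) - 386436126 = \frac{4988}{192185} - 386436126 = - \frac{74267226870322}{192185}$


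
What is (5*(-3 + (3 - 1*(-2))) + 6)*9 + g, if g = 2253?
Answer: 2397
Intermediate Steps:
(5*(-3 + (3 - 1*(-2))) + 6)*9 + g = (5*(-3 + (3 - 1*(-2))) + 6)*9 + 2253 = (5*(-3 + (3 + 2)) + 6)*9 + 2253 = (5*(-3 + 5) + 6)*9 + 2253 = (5*2 + 6)*9 + 2253 = (10 + 6)*9 + 2253 = 16*9 + 2253 = 144 + 2253 = 2397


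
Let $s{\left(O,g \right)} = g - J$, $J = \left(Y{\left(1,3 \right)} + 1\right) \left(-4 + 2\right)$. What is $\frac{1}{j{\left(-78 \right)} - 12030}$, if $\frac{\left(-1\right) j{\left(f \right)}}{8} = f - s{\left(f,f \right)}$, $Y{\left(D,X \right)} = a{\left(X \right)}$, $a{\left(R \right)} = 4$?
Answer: $- \frac{1}{11950} \approx -8.3682 \cdot 10^{-5}$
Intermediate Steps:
$Y{\left(D,X \right)} = 4$
$J = -10$ ($J = \left(4 + 1\right) \left(-4 + 2\right) = 5 \left(-2\right) = -10$)
$s{\left(O,g \right)} = 10 + g$ ($s{\left(O,g \right)} = g - -10 = g + 10 = 10 + g$)
$j{\left(f \right)} = 80$ ($j{\left(f \right)} = - 8 \left(f - \left(10 + f\right)\right) = \left(-8\right) \left(-10\right) = 80$)
$\frac{1}{j{\left(-78 \right)} - 12030} = \frac{1}{80 - 12030} = \frac{1}{-11950} = - \frac{1}{11950}$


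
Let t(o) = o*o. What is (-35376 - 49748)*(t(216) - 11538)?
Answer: -2989384632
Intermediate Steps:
t(o) = o**2
(-35376 - 49748)*(t(216) - 11538) = (-35376 - 49748)*(216**2 - 11538) = -85124*(46656 - 11538) = -85124*35118 = -2989384632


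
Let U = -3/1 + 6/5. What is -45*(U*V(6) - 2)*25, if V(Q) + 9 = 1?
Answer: -13950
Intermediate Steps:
V(Q) = -8 (V(Q) = -9 + 1 = -8)
U = -9/5 (U = -3*1 + 6*(⅕) = -3 + 6/5 = -9/5 ≈ -1.8000)
-45*(U*V(6) - 2)*25 = -45*(-9/5*(-8) - 2)*25 = -45*(72/5 - 2)*25 = -45*62/5*25 = -558*25 = -13950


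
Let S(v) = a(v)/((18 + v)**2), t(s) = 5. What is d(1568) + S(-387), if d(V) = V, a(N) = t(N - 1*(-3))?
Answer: 213500453/136161 ≈ 1568.0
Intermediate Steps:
a(N) = 5
S(v) = 5/(18 + v)**2 (S(v) = 5/((18 + v)**2) = 5/(18 + v)**2)
d(1568) + S(-387) = 1568 + 5/(18 - 387)**2 = 1568 + 5/(-369)**2 = 1568 + 5*(1/136161) = 1568 + 5/136161 = 213500453/136161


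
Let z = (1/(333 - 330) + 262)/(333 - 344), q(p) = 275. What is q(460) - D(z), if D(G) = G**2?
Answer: -319894/1089 ≈ -293.75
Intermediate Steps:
z = -787/33 (z = (1/3 + 262)/(-11) = (1/3 + 262)*(-1/11) = (787/3)*(-1/11) = -787/33 ≈ -23.848)
q(460) - D(z) = 275 - (-787/33)**2 = 275 - 1*619369/1089 = 275 - 619369/1089 = -319894/1089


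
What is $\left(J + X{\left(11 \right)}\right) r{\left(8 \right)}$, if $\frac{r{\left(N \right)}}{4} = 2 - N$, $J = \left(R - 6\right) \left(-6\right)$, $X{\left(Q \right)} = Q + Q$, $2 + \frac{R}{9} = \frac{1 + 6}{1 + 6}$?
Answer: $-2688$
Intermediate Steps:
$R = -9$ ($R = -18 + 9 \frac{1 + 6}{1 + 6} = -18 + 9 \cdot \frac{7}{7} = -18 + 9 \cdot 7 \cdot \frac{1}{7} = -18 + 9 \cdot 1 = -18 + 9 = -9$)
$X{\left(Q \right)} = 2 Q$
$J = 90$ ($J = \left(-9 - 6\right) \left(-6\right) = \left(-15\right) \left(-6\right) = 90$)
$r{\left(N \right)} = 8 - 4 N$ ($r{\left(N \right)} = 4 \left(2 - N\right) = 8 - 4 N$)
$\left(J + X{\left(11 \right)}\right) r{\left(8 \right)} = \left(90 + 2 \cdot 11\right) \left(8 - 32\right) = \left(90 + 22\right) \left(8 - 32\right) = 112 \left(-24\right) = -2688$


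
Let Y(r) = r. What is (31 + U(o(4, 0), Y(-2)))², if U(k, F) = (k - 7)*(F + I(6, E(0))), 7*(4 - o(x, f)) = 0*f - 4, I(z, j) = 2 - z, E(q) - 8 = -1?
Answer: 101761/49 ≈ 2076.8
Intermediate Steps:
E(q) = 7 (E(q) = 8 - 1 = 7)
o(x, f) = 32/7 (o(x, f) = 4 - (0*f - 4)/7 = 4 - (0 - 4)/7 = 4 - ⅐*(-4) = 4 + 4/7 = 32/7)
U(k, F) = (-7 + k)*(-4 + F) (U(k, F) = (k - 7)*(F + (2 - 1*6)) = (-7 + k)*(F + (2 - 6)) = (-7 + k)*(F - 4) = (-7 + k)*(-4 + F))
(31 + U(o(4, 0), Y(-2)))² = (31 + (28 - 7*(-2) - 4*32/7 - 2*32/7))² = (31 + (28 + 14 - 128/7 - 64/7))² = (31 + 102/7)² = (319/7)² = 101761/49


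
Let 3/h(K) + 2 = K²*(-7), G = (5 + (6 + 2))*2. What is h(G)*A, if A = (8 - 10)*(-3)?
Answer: -1/263 ≈ -0.0038023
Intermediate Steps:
A = 6 (A = -2*(-3) = 6)
G = 26 (G = (5 + 8)*2 = 13*2 = 26)
h(K) = 3/(-2 - 7*K²) (h(K) = 3/(-2 + K²*(-7)) = 3/(-2 - 7*K²))
h(G)*A = -3/(2 + 7*26²)*6 = -3/(2 + 7*676)*6 = -3/(2 + 4732)*6 = -3/4734*6 = -3*1/4734*6 = -1/1578*6 = -1/263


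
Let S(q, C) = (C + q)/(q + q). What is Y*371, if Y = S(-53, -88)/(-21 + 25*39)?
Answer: 329/636 ≈ 0.51730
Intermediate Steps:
S(q, C) = (C + q)/(2*q) (S(q, C) = (C + q)/((2*q)) = (C + q)*(1/(2*q)) = (C + q)/(2*q))
Y = 47/33708 (Y = ((1/2)*(-88 - 53)/(-53))/(-21 + 25*39) = ((1/2)*(-1/53)*(-141))/(-21 + 975) = (141/106)/954 = (141/106)*(1/954) = 47/33708 ≈ 0.0013943)
Y*371 = (47/33708)*371 = 329/636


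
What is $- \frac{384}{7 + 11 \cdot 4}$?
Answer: $- \frac{128}{17} \approx -7.5294$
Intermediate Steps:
$- \frac{384}{7 + 11 \cdot 4} = - \frac{384}{7 + 44} = - \frac{384}{51} = \left(-384\right) \frac{1}{51} = - \frac{128}{17}$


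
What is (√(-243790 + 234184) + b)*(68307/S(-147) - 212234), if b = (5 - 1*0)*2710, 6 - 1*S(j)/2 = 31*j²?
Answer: -642133869633675/223291 - 94779906957*I*√9606/446582 ≈ -2.8758e+9 - 2.0801e+7*I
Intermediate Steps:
S(j) = 12 - 62*j²
b = 13550 (b = (5 + 0)*2710 = 5*2710 = 13550)
(√(-243790 + 234184) + b)*(68307/S(-147) - 212234) = (√(-243790 + 234184) + 13550)*(68307/(12 - 62*(-147)²) - 212234) = (√(-9606) + 13550)*(68307/(12 - 62*21609) - 212234) = (I*√9606 + 13550)*(68307/(12 - 1339758) - 212234) = (13550 + I*√9606)*(68307/(-1339746) - 212234) = (13550 + I*√9606)*(68307*(-1/1339746) - 212234) = (13550 + I*√9606)*(-22769/446582 - 212234) = (13550 + I*√9606)*(-94779906957/446582) = -642133869633675/223291 - 94779906957*I*√9606/446582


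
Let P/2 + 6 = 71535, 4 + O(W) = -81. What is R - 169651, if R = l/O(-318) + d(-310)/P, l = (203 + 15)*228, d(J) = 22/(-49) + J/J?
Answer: -33810895707181/198612190 ≈ -1.7024e+5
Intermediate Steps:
O(W) = -85 (O(W) = -4 - 81 = -85)
d(J) = 27/49 (d(J) = 22*(-1/49) + 1 = -22/49 + 1 = 27/49)
l = 49704 (l = 218*228 = 49704)
P = 143058 (P = -12 + 2*71535 = -12 + 143070 = 143058)
R = -116139061491/198612190 (R = 49704/(-85) + (27/49)/143058 = 49704*(-1/85) + (27/49)*(1/143058) = -49704/85 + 9/2336614 = -116139061491/198612190 ≈ -584.75)
R - 169651 = -116139061491/198612190 - 169651 = -33810895707181/198612190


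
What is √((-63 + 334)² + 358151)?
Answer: 14*√2202 ≈ 656.96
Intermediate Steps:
√((-63 + 334)² + 358151) = √(271² + 358151) = √(73441 + 358151) = √431592 = 14*√2202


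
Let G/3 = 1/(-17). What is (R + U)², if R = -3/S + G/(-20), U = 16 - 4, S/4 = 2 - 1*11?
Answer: 38031889/260100 ≈ 146.22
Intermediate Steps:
G = -3/17 (G = 3/(-17) = 3*(-1/17) = -3/17 ≈ -0.17647)
S = -36 (S = 4*(2 - 1*11) = 4*(2 - 11) = 4*(-9) = -36)
U = 12
R = 47/510 (R = -3/(-36) - 3/17/(-20) = -3*(-1/36) - 3/17*(-1/20) = 1/12 + 3/340 = 47/510 ≈ 0.092157)
(R + U)² = (47/510 + 12)² = (6167/510)² = 38031889/260100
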